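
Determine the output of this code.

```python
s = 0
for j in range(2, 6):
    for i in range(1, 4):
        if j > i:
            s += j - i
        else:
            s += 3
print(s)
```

j=2,i=1: 2>1, s = 0+1 = 1
j=2,i=2: not 2>2, s = 1+3 = 4
j=2,i=3: not 2>3, s = 4+3 = 7
j=3,i=1: 3>1, s = 7+2 = 9
j=3,i=2: 3>2, s = 9+1 = 10
j=3,i=3: not 3>3, s = 10+3 = 13
j=4,i=1: 4>1, s = 13+3 = 16
j=4,i=2: 4>2, s = 16+2 = 18
j=4,i=3: 4>3, s = 18+1 = 19
j=5,i=1: 5>1, s = 19+4 = 23
j=5,i=2: 5>2, s = 23+3 = 26
j=5,i=3: 5>3, s = 26+2 = 28

28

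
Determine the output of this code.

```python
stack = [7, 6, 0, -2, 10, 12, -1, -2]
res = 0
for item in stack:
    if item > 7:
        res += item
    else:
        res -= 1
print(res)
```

item=7: not >7, res = 0-1 = -1
item=6: not >7, res = (-1)-1 = -2
item=0: not >7, res = (-2)-1 = -3
item=-2: not >7, res = (-3)-1 = -4
item=10: >7, res = (-4)+10 = 6
item=12: >7, res = 6+12 = 18
item=-1: not >7, res = 18-1 = 17
item=-2: not >7, res = 17-1 = 16

16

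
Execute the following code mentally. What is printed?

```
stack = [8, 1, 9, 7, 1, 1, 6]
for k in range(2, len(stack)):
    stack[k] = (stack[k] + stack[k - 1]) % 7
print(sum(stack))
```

k=2: stack[2] = (9+1)%7 = 3 → [8, 1, 3, 7, 1, 1, 6]
k=3: stack[3] = (7+3)%7 = 3 → [8, 1, 3, 3, 1, 1, 6]
k=4: stack[4] = (1+3)%7 = 4 → [8, 1, 3, 3, 4, 1, 6]
k=5: stack[5] = (1+4)%7 = 5 → [8, 1, 3, 3, 4, 5, 6]
k=6: stack[6] = (6+5)%7 = 4 → [8, 1, 3, 3, 4, 5, 4]
sum = 28

28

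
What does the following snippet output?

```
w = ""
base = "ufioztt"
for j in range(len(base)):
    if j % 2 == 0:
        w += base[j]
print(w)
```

uizt

j=0: add 'u' → 'u'
j=1: skip
j=2: add 'i' → 'ui'
j=3: skip
j=4: add 'z' → 'uiz'
j=5: skip
j=6: add 't' → 'uizt'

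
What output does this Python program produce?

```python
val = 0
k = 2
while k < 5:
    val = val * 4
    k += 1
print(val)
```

k=2: val = 0*4 = 0
k=3: val = 0*4 = 0
k=4: val = 0*4 = 0

0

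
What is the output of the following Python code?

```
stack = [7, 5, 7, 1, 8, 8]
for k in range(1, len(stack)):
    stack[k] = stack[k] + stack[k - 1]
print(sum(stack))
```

k=1: stack[1] = 5+7 = 12 → [7, 12, 7, 1, 8, 8]
k=2: stack[2] = 7+12 = 19 → [7, 12, 19, 1, 8, 8]
k=3: stack[3] = 1+19 = 20 → [7, 12, 19, 20, 8, 8]
k=4: stack[4] = 8+20 = 28 → [7, 12, 19, 20, 28, 8]
k=5: stack[5] = 8+28 = 36 → [7, 12, 19, 20, 28, 36]
sum = 122

122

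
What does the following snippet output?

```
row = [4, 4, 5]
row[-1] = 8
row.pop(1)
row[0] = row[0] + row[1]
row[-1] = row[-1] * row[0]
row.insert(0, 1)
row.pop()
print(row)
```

row[-1] = 8 → [4, 4, 8]
pop(1) removes 4 → [4, 8]
row[0] = row[0]+row[1] = 4+8 = 12 → [12, 8]
row[-1] = row[-1]*row[0] = 8*12 = 96 → [12, 96]
insert 1 at 0 → [1, 12, 96]
pop() removes 96 → [1, 12]

[1, 12]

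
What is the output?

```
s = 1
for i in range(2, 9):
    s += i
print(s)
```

i=2: s = 1+2 = 3
i=3: s = 3+3 = 6
i=4: s = 6+4 = 10
i=5: s = 10+5 = 15
i=6: s = 15+6 = 21
i=7: s = 21+7 = 28
i=8: s = 28+8 = 36

36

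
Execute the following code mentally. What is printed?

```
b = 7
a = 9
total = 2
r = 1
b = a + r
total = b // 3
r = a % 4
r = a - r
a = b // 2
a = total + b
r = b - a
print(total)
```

b = 9+1 = 10
total = 10//3 = 3
r = 9%4 = 1
r = 9-1 = 8
a = 10//2 = 5
a = 3+10 = 13
r = 10-13 = -3

3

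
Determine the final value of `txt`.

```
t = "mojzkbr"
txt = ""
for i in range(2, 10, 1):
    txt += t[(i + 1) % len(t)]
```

i=2: add t[3]='z' → 'z'
i=3: add t[4]='k' → 'zk'
i=4: add t[5]='b' → 'zkb'
i=5: add t[6]='r' → 'zkbr'
i=6: add t[0]='m' → 'zkbrm'
i=7: add t[1]='o' → 'zkbrmo'
i=8: add t[2]='j' → 'zkbrmoj'
i=9: add t[3]='z' → 'zkbrmojz'

'zkbrmojz'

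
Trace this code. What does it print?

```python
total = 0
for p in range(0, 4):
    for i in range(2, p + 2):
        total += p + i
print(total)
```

30

p=1,i=2: total = 0+3 = 3
p=2,i=2: total = 3+4 = 7
p=2,i=3: total = 7+5 = 12
p=3,i=2: total = 12+5 = 17
p=3,i=3: total = 17+6 = 23
p=3,i=4: total = 23+7 = 30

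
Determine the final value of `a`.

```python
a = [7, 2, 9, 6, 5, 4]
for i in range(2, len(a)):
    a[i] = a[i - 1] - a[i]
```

i=2: a[2] = 2-9 = -7 → [7, 2, -7, 6, 5, 4]
i=3: a[3] = (-7)-6 = -13 → [7, 2, -7, -13, 5, 4]
i=4: a[4] = (-13)-5 = -18 → [7, 2, -7, -13, -18, 4]
i=5: a[5] = (-18)-4 = -22 → [7, 2, -7, -13, -18, -22]

[7, 2, -7, -13, -18, -22]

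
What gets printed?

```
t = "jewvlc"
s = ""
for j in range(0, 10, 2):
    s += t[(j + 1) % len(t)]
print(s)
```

j=0: add t[1]='e' → 'e'
j=2: add t[3]='v' → 'ev'
j=4: add t[5]='c' → 'evc'
j=6: add t[1]='e' → 'evce'
j=8: add t[3]='v' → 'evcev'

evcev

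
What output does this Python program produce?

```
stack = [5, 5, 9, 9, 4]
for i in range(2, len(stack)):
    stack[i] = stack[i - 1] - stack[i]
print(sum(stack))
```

i=2: stack[2] = 5-9 = -4 → [5, 5, -4, 9, 4]
i=3: stack[3] = (-4)-9 = -13 → [5, 5, -4, -13, 4]
i=4: stack[4] = (-13)-4 = -17 → [5, 5, -4, -13, -17]
sum = -24

-24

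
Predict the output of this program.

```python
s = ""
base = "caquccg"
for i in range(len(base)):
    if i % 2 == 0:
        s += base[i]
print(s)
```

i=0: add 'c' → 'c'
i=1: skip
i=2: add 'q' → 'cq'
i=3: skip
i=4: add 'c' → 'cqc'
i=5: skip
i=6: add 'g' → 'cqcg'

cqcg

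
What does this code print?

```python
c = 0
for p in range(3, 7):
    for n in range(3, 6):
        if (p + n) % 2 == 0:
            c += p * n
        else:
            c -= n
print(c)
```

p=3,n=3: even sum, c = 0+9 = 9
p=3,n=4: odd sum, c = 9-4 = 5
p=3,n=5: even sum, c = 5+15 = 20
p=4,n=3: odd sum, c = 20-3 = 17
p=4,n=4: even sum, c = 17+16 = 33
p=4,n=5: odd sum, c = 33-5 = 28
p=5,n=3: even sum, c = 28+15 = 43
p=5,n=4: odd sum, c = 43-4 = 39
p=5,n=5: even sum, c = 39+25 = 64
p=6,n=3: odd sum, c = 64-3 = 61
p=6,n=4: even sum, c = 61+24 = 85
p=6,n=5: odd sum, c = 85-5 = 80

80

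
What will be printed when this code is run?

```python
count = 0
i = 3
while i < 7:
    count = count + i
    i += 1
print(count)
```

i=3: count = 0+3 = 3
i=4: count = 3+4 = 7
i=5: count = 7+5 = 12
i=6: count = 12+6 = 18

18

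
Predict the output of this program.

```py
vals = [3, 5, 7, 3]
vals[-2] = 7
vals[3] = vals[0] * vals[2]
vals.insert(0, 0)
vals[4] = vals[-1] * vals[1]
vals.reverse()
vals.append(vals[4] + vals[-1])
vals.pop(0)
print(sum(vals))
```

vals[-2] = 7 → [3, 5, 7, 3]
vals[3] = vals[0]*vals[2] = 3*7 = 21 → [3, 5, 7, 21]
insert 0 at 0 → [0, 3, 5, 7, 21]
vals[4] = vals[-1]*vals[1] = 21*3 = 63 → [0, 3, 5, 7, 63]
reverse → [63, 7, 5, 3, 0]
append vals[4]+vals[-1] = 0+0 = 0 → [63, 7, 5, 3, 0, 0]
pop(0) removes 63 → [7, 5, 3, 0, 0]
sum = 15

15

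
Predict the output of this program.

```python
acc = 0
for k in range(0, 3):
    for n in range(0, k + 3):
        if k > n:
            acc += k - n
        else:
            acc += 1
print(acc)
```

k=0,n=0: not 0>0, acc = 0+1 = 1
k=0,n=1: not 0>1, acc = 1+1 = 2
k=0,n=2: not 0>2, acc = 2+1 = 3
k=1,n=0: 1>0, acc = 3+1 = 4
k=1,n=1: not 1>1, acc = 4+1 = 5
k=1,n=2: not 1>2, acc = 5+1 = 6
k=1,n=3: not 1>3, acc = 6+1 = 7
k=2,n=0: 2>0, acc = 7+2 = 9
k=2,n=1: 2>1, acc = 9+1 = 10
k=2,n=2: not 2>2, acc = 10+1 = 11
k=2,n=3: not 2>3, acc = 11+1 = 12
k=2,n=4: not 2>4, acc = 12+1 = 13

13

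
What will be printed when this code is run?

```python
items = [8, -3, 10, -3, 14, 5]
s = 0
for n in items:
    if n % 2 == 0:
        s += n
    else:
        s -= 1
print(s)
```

n=8: even, s = 0+8 = 8
n=-3: not even, s = 8-1 = 7
n=10: even, s = 7+10 = 17
n=-3: not even, s = 17-1 = 16
n=14: even, s = 16+14 = 30
n=5: not even, s = 30-1 = 29

29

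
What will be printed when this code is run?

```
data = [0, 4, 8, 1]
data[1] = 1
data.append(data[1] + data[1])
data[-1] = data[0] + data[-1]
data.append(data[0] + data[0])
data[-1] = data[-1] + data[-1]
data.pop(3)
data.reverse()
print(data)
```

data[1] = 1 → [0, 1, 8, 1]
append data[1]+data[1] = 1+1 = 2 → [0, 1, 8, 1, 2]
data[-1] = data[0]+data[-1] = 0+2 = 2 → [0, 1, 8, 1, 2]
append data[0]+data[0] = 0+0 = 0 → [0, 1, 8, 1, 2, 0]
data[-1] = data[-1]+data[-1] = 0+0 = 0 → [0, 1, 8, 1, 2, 0]
pop(3) removes 1 → [0, 1, 8, 2, 0]
reverse → [0, 2, 8, 1, 0]

[0, 2, 8, 1, 0]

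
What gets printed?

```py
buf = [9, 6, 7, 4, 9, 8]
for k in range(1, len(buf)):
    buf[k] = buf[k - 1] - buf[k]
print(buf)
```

[9, 3, -4, -8, -17, -25]

k=1: buf[1] = 9-6 = 3 → [9, 3, 7, 4, 9, 8]
k=2: buf[2] = 3-7 = -4 → [9, 3, -4, 4, 9, 8]
k=3: buf[3] = (-4)-4 = -8 → [9, 3, -4, -8, 9, 8]
k=4: buf[4] = (-8)-9 = -17 → [9, 3, -4, -8, -17, 8]
k=5: buf[5] = (-17)-8 = -25 → [9, 3, -4, -8, -17, -25]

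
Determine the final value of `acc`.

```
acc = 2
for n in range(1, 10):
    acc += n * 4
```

182

n=1: acc = 2+1*4 = 6
n=2: acc = 6+2*4 = 14
n=3: acc = 14+3*4 = 26
n=4: acc = 26+4*4 = 42
n=5: acc = 42+5*4 = 62
n=6: acc = 62+6*4 = 86
n=7: acc = 86+7*4 = 114
n=8: acc = 114+8*4 = 146
n=9: acc = 146+9*4 = 182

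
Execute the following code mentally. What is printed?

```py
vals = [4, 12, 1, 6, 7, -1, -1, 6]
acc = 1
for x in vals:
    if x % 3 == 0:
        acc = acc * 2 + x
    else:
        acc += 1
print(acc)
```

x=4: not %3==0, acc = 1+1 = 2
x=12: %3==0, acc = 2*2+12 = 16
x=1: not %3==0, acc = 16+1 = 17
x=6: %3==0, acc = 17*2+6 = 40
x=7: not %3==0, acc = 40+1 = 41
x=-1: not %3==0, acc = 41+1 = 42
x=-1: not %3==0, acc = 42+1 = 43
x=6: %3==0, acc = 43*2+6 = 92

92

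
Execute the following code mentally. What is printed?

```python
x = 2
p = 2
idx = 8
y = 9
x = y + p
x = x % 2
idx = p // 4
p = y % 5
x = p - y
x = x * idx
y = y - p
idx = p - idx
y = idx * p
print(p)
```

4

x = 9+2 = 11
x = 11%2 = 1
idx = 2//4 = 0
p = 9%5 = 4
x = 4-9 = -5
x = (-5)*0 = 0
y = 9-4 = 5
idx = 4-0 = 4
y = 4*4 = 16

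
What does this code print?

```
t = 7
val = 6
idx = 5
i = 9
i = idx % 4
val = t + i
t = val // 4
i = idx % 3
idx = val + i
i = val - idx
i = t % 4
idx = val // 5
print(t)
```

2

i = 5%4 = 1
val = 7+1 = 8
t = 8//4 = 2
i = 5%3 = 2
idx = 8+2 = 10
i = 8-10 = -2
i = 2%4 = 2
idx = 8//5 = 1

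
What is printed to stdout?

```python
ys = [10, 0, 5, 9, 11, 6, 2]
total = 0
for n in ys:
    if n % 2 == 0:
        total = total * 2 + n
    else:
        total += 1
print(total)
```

106

n=10: even, total = 0*2+10 = 10
n=0: even, total = 10*2+0 = 20
n=5: not even, total = 20+1 = 21
n=9: not even, total = 21+1 = 22
n=11: not even, total = 22+1 = 23
n=6: even, total = 23*2+6 = 52
n=2: even, total = 52*2+2 = 106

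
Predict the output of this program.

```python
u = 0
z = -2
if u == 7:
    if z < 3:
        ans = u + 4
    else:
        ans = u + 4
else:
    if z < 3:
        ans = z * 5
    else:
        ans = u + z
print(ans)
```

-10

u=0, z=-2
u == 7 is False; z < 3 is True
→ ans = z * 5 = -10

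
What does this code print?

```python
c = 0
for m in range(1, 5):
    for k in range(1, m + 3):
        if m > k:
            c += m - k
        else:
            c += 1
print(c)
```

22

m=1,k=1: not 1>1, c = 0+1 = 1
m=1,k=2: not 1>2, c = 1+1 = 2
m=1,k=3: not 1>3, c = 2+1 = 3
m=2,k=1: 2>1, c = 3+1 = 4
m=2,k=2: not 2>2, c = 4+1 = 5
m=2,k=3: not 2>3, c = 5+1 = 6
m=2,k=4: not 2>4, c = 6+1 = 7
m=3,k=1: 3>1, c = 7+2 = 9
m=3,k=2: 3>2, c = 9+1 = 10
m=3,k=3: not 3>3, c = 10+1 = 11
m=3,k=4: not 3>4, c = 11+1 = 12
m=3,k=5: not 3>5, c = 12+1 = 13
m=4,k=1: 4>1, c = 13+3 = 16
m=4,k=2: 4>2, c = 16+2 = 18
m=4,k=3: 4>3, c = 18+1 = 19
m=4,k=4: not 4>4, c = 19+1 = 20
m=4,k=5: not 4>5, c = 20+1 = 21
m=4,k=6: not 4>6, c = 21+1 = 22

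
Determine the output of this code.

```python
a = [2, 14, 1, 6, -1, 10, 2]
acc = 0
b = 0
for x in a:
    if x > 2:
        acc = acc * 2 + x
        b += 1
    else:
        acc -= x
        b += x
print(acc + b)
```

x=2: not >2, acc = 0-2 = -2; b=2
x=14: >2, acc = (-2)*2+14 = 10; b=3
x=1: not >2, acc = 10-1 = 9; b=4
x=6: >2, acc = 9*2+6 = 24; b=5
x=-1: not >2, acc = 24-(-1) = 25; b=4
x=10: >2, acc = 25*2+10 = 60; b=5
x=2: not >2, acc = 60-2 = 58; b=7
acc+b = 58+7 = 65

65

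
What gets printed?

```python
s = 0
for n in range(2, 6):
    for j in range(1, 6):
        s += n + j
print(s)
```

130

n=2,j=1: s = 0+3 = 3
n=2,j=2: s = 3+4 = 7
n=2,j=3: s = 7+5 = 12
n=2,j=4: s = 12+6 = 18
n=2,j=5: s = 18+7 = 25
n=3,j=1: s = 25+4 = 29
n=3,j=2: s = 29+5 = 34
n=3,j=3: s = 34+6 = 40
n=3,j=4: s = 40+7 = 47
n=3,j=5: s = 47+8 = 55
n=4,j=1: s = 55+5 = 60
n=4,j=2: s = 60+6 = 66
n=4,j=3: s = 66+7 = 73
n=4,j=4: s = 73+8 = 81
n=4,j=5: s = 81+9 = 90
n=5,j=1: s = 90+6 = 96
n=5,j=2: s = 96+7 = 103
n=5,j=3: s = 103+8 = 111
n=5,j=4: s = 111+9 = 120
n=5,j=5: s = 120+10 = 130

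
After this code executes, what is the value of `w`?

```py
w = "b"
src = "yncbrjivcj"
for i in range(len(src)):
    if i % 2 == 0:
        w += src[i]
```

'bycric'

i=0: add 'y' → 'by'
i=1: skip
i=2: add 'c' → 'byc'
i=3: skip
i=4: add 'r' → 'bycr'
i=5: skip
i=6: add 'i' → 'bycri'
i=7: skip
i=8: add 'c' → 'bycric'
i=9: skip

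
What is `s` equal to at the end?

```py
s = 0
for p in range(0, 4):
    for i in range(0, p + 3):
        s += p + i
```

66

p=0,i=0: s = 0+0 = 0
p=0,i=1: s = 0+1 = 1
p=0,i=2: s = 1+2 = 3
p=1,i=0: s = 3+1 = 4
p=1,i=1: s = 4+2 = 6
p=1,i=2: s = 6+3 = 9
p=1,i=3: s = 9+4 = 13
p=2,i=0: s = 13+2 = 15
p=2,i=1: s = 15+3 = 18
p=2,i=2: s = 18+4 = 22
p=2,i=3: s = 22+5 = 27
p=2,i=4: s = 27+6 = 33
p=3,i=0: s = 33+3 = 36
p=3,i=1: s = 36+4 = 40
p=3,i=2: s = 40+5 = 45
p=3,i=3: s = 45+6 = 51
p=3,i=4: s = 51+7 = 58
p=3,i=5: s = 58+8 = 66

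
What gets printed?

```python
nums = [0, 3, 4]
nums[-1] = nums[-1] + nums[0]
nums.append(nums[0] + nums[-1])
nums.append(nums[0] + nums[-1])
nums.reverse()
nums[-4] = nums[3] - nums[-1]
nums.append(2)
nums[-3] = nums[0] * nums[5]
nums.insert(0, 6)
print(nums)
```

[6, 4, 3, 4, 8, 0, 2]

nums[-1] = nums[-1]+nums[0] = 4+0 = 4 → [0, 3, 4]
append nums[0]+nums[-1] = 0+4 = 4 → [0, 3, 4, 4]
append nums[0]+nums[-1] = 0+4 = 4 → [0, 3, 4, 4, 4]
reverse → [4, 4, 4, 3, 0]
nums[-4] = nums[3]-nums[-1] = 3-0 = 3 → [4, 3, 4, 3, 0]
append 2 → [4, 3, 4, 3, 0, 2]
nums[-3] = nums[0]*nums[5] = 4*2 = 8 → [4, 3, 4, 8, 0, 2]
insert 6 at 0 → [6, 4, 3, 4, 8, 0, 2]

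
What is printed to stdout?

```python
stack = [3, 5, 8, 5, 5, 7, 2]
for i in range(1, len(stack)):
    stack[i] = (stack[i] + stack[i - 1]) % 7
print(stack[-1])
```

0

i=1: stack[1] = (5+3)%7 = 1 → [3, 1, 8, 5, 5, 7, 2]
i=2: stack[2] = (8+1)%7 = 2 → [3, 1, 2, 5, 5, 7, 2]
i=3: stack[3] = (5+2)%7 = 0 → [3, 1, 2, 0, 5, 7, 2]
i=4: stack[4] = (5+0)%7 = 5 → [3, 1, 2, 0, 5, 7, 2]
i=5: stack[5] = (7+5)%7 = 5 → [3, 1, 2, 0, 5, 5, 2]
i=6: stack[6] = (2+5)%7 = 0 → [3, 1, 2, 0, 5, 5, 0]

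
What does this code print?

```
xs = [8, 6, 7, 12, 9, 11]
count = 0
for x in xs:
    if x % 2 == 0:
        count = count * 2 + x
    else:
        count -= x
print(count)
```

22

x=8: even, count = 0*2+8 = 8
x=6: even, count = 8*2+6 = 22
x=7: not even, count = 22-7 = 15
x=12: even, count = 15*2+12 = 42
x=9: not even, count = 42-9 = 33
x=11: not even, count = 33-11 = 22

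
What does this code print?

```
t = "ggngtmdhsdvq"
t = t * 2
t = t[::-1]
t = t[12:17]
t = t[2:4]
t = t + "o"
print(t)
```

repeat ×2 → 'ggngtmdhsdvqggngtmdhsdvq'
reverse → 'qvdshdmtgnggqvdshdmtgngg'
slice [12:17] → 'qvdsh'
slice [2:4] → 'ds'
+ 'o' → 'dso'

dso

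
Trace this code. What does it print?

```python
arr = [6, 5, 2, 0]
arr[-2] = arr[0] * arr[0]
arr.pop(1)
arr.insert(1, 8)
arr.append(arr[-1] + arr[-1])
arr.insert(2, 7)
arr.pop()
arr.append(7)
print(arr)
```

arr[-2] = arr[0]*arr[0] = 6*6 = 36 → [6, 5, 36, 0]
pop(1) removes 5 → [6, 36, 0]
insert 8 at 1 → [6, 8, 36, 0]
append arr[-1]+arr[-1] = 0+0 = 0 → [6, 8, 36, 0, 0]
insert 7 at 2 → [6, 8, 7, 36, 0, 0]
pop() removes 0 → [6, 8, 7, 36, 0]
append 7 → [6, 8, 7, 36, 0, 7]

[6, 8, 7, 36, 0, 7]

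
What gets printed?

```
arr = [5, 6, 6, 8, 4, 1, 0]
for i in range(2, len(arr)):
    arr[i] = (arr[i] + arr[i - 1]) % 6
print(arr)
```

[5, 6, 0, 2, 0, 1, 1]

i=2: arr[2] = (6+6)%6 = 0 → [5, 6, 0, 8, 4, 1, 0]
i=3: arr[3] = (8+0)%6 = 2 → [5, 6, 0, 2, 4, 1, 0]
i=4: arr[4] = (4+2)%6 = 0 → [5, 6, 0, 2, 0, 1, 0]
i=5: arr[5] = (1+0)%6 = 1 → [5, 6, 0, 2, 0, 1, 0]
i=6: arr[6] = (0+1)%6 = 1 → [5, 6, 0, 2, 0, 1, 1]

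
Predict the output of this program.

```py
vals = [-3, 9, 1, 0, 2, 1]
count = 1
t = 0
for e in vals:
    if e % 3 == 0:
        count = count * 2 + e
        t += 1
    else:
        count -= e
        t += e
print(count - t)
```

e=-3: %3==0, count = 1*2+(-3) = -1; t=1
e=9: %3==0, count = (-1)*2+9 = 7; t=2
e=1: not %3==0, count = 7-1 = 6; t=3
e=0: %3==0, count = 6*2+0 = 12; t=4
e=2: not %3==0, count = 12-2 = 10; t=6
e=1: not %3==0, count = 10-1 = 9; t=7
count-t = 9-7 = 2

2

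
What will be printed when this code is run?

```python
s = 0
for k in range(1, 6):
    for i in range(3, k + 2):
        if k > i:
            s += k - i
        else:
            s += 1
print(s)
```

11

k=2,i=3: not 2>3, s = 0+1 = 1
k=3,i=3: not 3>3, s = 1+1 = 2
k=3,i=4: not 3>4, s = 2+1 = 3
k=4,i=3: 4>3, s = 3+1 = 4
k=4,i=4: not 4>4, s = 4+1 = 5
k=4,i=5: not 4>5, s = 5+1 = 6
k=5,i=3: 5>3, s = 6+2 = 8
k=5,i=4: 5>4, s = 8+1 = 9
k=5,i=5: not 5>5, s = 9+1 = 10
k=5,i=6: not 5>6, s = 10+1 = 11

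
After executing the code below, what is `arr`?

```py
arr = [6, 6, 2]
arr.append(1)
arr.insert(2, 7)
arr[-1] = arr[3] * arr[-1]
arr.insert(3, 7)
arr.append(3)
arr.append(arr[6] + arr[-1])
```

append 1 → [6, 6, 2, 1]
insert 7 at 2 → [6, 6, 7, 2, 1]
arr[-1] = arr[3]*arr[-1] = 2*1 = 2 → [6, 6, 7, 2, 2]
insert 7 at 3 → [6, 6, 7, 7, 2, 2]
append 3 → [6, 6, 7, 7, 2, 2, 3]
append arr[6]+arr[-1] = 3+3 = 6 → [6, 6, 7, 7, 2, 2, 3, 6]

[6, 6, 7, 7, 2, 2, 3, 6]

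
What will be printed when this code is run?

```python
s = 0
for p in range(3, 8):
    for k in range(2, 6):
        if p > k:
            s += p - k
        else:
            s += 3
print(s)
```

52

p=3,k=2: 3>2, s = 0+1 = 1
p=3,k=3: not 3>3, s = 1+3 = 4
p=3,k=4: not 3>4, s = 4+3 = 7
p=3,k=5: not 3>5, s = 7+3 = 10
p=4,k=2: 4>2, s = 10+2 = 12
p=4,k=3: 4>3, s = 12+1 = 13
p=4,k=4: not 4>4, s = 13+3 = 16
p=4,k=5: not 4>5, s = 16+3 = 19
p=5,k=2: 5>2, s = 19+3 = 22
p=5,k=3: 5>3, s = 22+2 = 24
p=5,k=4: 5>4, s = 24+1 = 25
p=5,k=5: not 5>5, s = 25+3 = 28
p=6,k=2: 6>2, s = 28+4 = 32
p=6,k=3: 6>3, s = 32+3 = 35
p=6,k=4: 6>4, s = 35+2 = 37
p=6,k=5: 6>5, s = 37+1 = 38
p=7,k=2: 7>2, s = 38+5 = 43
p=7,k=3: 7>3, s = 43+4 = 47
p=7,k=4: 7>4, s = 47+3 = 50
p=7,k=5: 7>5, s = 50+2 = 52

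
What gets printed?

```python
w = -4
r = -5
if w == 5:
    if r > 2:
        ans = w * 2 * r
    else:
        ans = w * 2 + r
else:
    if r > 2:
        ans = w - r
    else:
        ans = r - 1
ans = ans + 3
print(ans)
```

-3

w=-4, r=-5
w == 5 is False; r > 2 is False
→ ans = r - 1 = -6
ans = (-6)+3 = -3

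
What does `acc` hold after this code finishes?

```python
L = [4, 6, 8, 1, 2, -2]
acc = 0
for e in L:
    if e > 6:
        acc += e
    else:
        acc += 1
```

e=4: not >6, acc = 0+1 = 1
e=6: not >6, acc = 1+1 = 2
e=8: >6, acc = 2+8 = 10
e=1: not >6, acc = 10+1 = 11
e=2: not >6, acc = 11+1 = 12
e=-2: not >6, acc = 12+1 = 13

13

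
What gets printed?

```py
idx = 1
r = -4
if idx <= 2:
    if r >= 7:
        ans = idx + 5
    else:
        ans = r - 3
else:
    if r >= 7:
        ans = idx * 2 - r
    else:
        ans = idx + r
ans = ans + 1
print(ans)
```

-6

idx=1, r=-4
idx <= 2 is True; r >= 7 is False
→ ans = r - 3 = -7
ans = (-7)+1 = -6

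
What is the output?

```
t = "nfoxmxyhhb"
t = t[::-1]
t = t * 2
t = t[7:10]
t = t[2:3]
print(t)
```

n

reverse → 'bhhyxmxofn'
repeat ×2 → 'bhhyxmxofnbhhyxmxofn'
slice [7:10] → 'ofn'
slice [2:3] → 'n'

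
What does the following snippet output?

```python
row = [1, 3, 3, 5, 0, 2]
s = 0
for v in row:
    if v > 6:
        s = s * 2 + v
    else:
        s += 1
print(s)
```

v=1: not >6, s = 0+1 = 1
v=3: not >6, s = 1+1 = 2
v=3: not >6, s = 2+1 = 3
v=5: not >6, s = 3+1 = 4
v=0: not >6, s = 4+1 = 5
v=2: not >6, s = 5+1 = 6

6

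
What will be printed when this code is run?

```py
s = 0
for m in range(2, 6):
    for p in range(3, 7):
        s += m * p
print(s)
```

m=2,p=3: s = 0+6 = 6
m=2,p=4: s = 6+8 = 14
m=2,p=5: s = 14+10 = 24
m=2,p=6: s = 24+12 = 36
m=3,p=3: s = 36+9 = 45
m=3,p=4: s = 45+12 = 57
m=3,p=5: s = 57+15 = 72
m=3,p=6: s = 72+18 = 90
m=4,p=3: s = 90+12 = 102
m=4,p=4: s = 102+16 = 118
m=4,p=5: s = 118+20 = 138
m=4,p=6: s = 138+24 = 162
m=5,p=3: s = 162+15 = 177
m=5,p=4: s = 177+20 = 197
m=5,p=5: s = 197+25 = 222
m=5,p=6: s = 222+30 = 252

252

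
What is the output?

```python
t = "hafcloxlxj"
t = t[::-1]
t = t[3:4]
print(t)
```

x

reverse → 'jxlxolcfah'
slice [3:4] → 'x'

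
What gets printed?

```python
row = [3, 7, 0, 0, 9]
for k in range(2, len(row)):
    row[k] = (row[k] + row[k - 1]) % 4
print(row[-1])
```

k=2: row[2] = (0+7)%4 = 3 → [3, 7, 3, 0, 9]
k=3: row[3] = (0+3)%4 = 3 → [3, 7, 3, 3, 9]
k=4: row[4] = (9+3)%4 = 0 → [3, 7, 3, 3, 0]

0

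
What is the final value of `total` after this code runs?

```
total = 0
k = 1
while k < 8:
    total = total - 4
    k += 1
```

-28

k=1: total = 0-4 = -4
k=2: total = (-4)-4 = -8
k=3: total = (-8)-4 = -12
k=4: total = (-12)-4 = -16
k=5: total = (-16)-4 = -20
k=6: total = (-20)-4 = -24
k=7: total = (-24)-4 = -28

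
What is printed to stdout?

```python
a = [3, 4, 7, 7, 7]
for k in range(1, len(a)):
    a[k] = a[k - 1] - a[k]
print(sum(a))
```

-43

k=1: a[1] = 3-4 = -1 → [3, -1, 7, 7, 7]
k=2: a[2] = (-1)-7 = -8 → [3, -1, -8, 7, 7]
k=3: a[3] = (-8)-7 = -15 → [3, -1, -8, -15, 7]
k=4: a[4] = (-15)-7 = -22 → [3, -1, -8, -15, -22]
sum = -43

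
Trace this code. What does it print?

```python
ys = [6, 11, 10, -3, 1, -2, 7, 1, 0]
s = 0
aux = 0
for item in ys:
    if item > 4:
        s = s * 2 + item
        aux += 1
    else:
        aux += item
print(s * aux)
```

item=6: >4, s = 0*2+6 = 6; aux=1
item=11: >4, s = 6*2+11 = 23; aux=2
item=10: >4, s = 23*2+10 = 56; aux=3
item=-3: not >4; aux=0
item=1: not >4; aux=1
item=-2: not >4; aux=-1
item=7: >4, s = 56*2+7 = 119; aux=0
item=1: not >4; aux=1
item=0: not >4; aux=1
s*aux = 119*1 = 119

119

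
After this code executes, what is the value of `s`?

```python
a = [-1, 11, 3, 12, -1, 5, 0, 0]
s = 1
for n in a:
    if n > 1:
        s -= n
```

n=-1: not >1
n=11: >1, s = 1-11 = -10
n=3: >1, s = (-10)-3 = -13
n=12: >1, s = (-13)-12 = -25
n=-1: not >1
n=5: >1, s = (-25)-5 = -30
n=0: not >1
n=0: not >1

-30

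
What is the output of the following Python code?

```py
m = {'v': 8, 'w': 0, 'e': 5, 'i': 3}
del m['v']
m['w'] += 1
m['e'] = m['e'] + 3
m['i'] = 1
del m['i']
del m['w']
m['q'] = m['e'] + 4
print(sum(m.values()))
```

20

del 'v' → {'w': 0, 'e': 5, 'i': 3}
m['w'] = 0+1 = 1 → {'w': 1, 'e': 5, 'i': 3}
m['e'] = m['e']+3 = 8 → {'w': 1, 'e': 8, 'i': 3}
m['i'] = 1 → {'w': 1, 'e': 8, 'i': 1}
del 'i' → {'w': 1, 'e': 8}
del 'w' → {'e': 8}
m['q'] = m['e']+4 = 12 → {'e': 8, 'q': 12}
sum of values = 20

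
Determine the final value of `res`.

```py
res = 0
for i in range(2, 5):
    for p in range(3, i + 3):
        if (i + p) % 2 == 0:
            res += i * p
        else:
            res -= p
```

57

i=2,p=3: odd sum, res = 0-3 = -3
i=2,p=4: even sum, res = (-3)+8 = 5
i=3,p=3: even sum, res = 5+9 = 14
i=3,p=4: odd sum, res = 14-4 = 10
i=3,p=5: even sum, res = 10+15 = 25
i=4,p=3: odd sum, res = 25-3 = 22
i=4,p=4: even sum, res = 22+16 = 38
i=4,p=5: odd sum, res = 38-5 = 33
i=4,p=6: even sum, res = 33+24 = 57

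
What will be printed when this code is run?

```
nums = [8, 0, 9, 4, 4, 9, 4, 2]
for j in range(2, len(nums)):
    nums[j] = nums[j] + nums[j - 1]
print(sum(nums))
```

135

j=2: nums[2] = 9+0 = 9 → [8, 0, 9, 4, 4, 9, 4, 2]
j=3: nums[3] = 4+9 = 13 → [8, 0, 9, 13, 4, 9, 4, 2]
j=4: nums[4] = 4+13 = 17 → [8, 0, 9, 13, 17, 9, 4, 2]
j=5: nums[5] = 9+17 = 26 → [8, 0, 9, 13, 17, 26, 4, 2]
j=6: nums[6] = 4+26 = 30 → [8, 0, 9, 13, 17, 26, 30, 2]
j=7: nums[7] = 2+30 = 32 → [8, 0, 9, 13, 17, 26, 30, 32]
sum = 135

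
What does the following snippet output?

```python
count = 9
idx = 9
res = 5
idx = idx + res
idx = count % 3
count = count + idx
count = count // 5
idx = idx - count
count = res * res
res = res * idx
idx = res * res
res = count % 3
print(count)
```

25

idx = 9+5 = 14
idx = 9%3 = 0
count = 9+0 = 9
count = 9//5 = 1
idx = 0-1 = -1
count = 5*5 = 25
res = 5*(-1) = -5
idx = (-5)*(-5) = 25
res = 25%3 = 1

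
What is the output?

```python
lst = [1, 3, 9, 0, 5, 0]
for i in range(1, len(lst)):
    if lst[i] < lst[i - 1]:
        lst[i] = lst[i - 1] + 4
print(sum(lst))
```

i=1: 3>=1, unchanged → [1, 3, 9, 0, 5, 0]
i=2: 9>=3, unchanged → [1, 3, 9, 0, 5, 0]
i=3: 0<9, lst[3] = 9+4 = 13 → [1, 3, 9, 13, 5, 0]
i=4: 5<13, lst[4] = 13+4 = 17 → [1, 3, 9, 13, 17, 0]
i=5: 0<17, lst[5] = 17+4 = 21 → [1, 3, 9, 13, 17, 21]
sum = 64

64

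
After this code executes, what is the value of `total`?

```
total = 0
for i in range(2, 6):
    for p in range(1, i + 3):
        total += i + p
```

156

i=2,p=1: total = 0+3 = 3
i=2,p=2: total = 3+4 = 7
i=2,p=3: total = 7+5 = 12
i=2,p=4: total = 12+6 = 18
i=3,p=1: total = 18+4 = 22
i=3,p=2: total = 22+5 = 27
i=3,p=3: total = 27+6 = 33
i=3,p=4: total = 33+7 = 40
i=3,p=5: total = 40+8 = 48
i=4,p=1: total = 48+5 = 53
i=4,p=2: total = 53+6 = 59
i=4,p=3: total = 59+7 = 66
i=4,p=4: total = 66+8 = 74
i=4,p=5: total = 74+9 = 83
i=4,p=6: total = 83+10 = 93
i=5,p=1: total = 93+6 = 99
i=5,p=2: total = 99+7 = 106
i=5,p=3: total = 106+8 = 114
i=5,p=4: total = 114+9 = 123
i=5,p=5: total = 123+10 = 133
i=5,p=6: total = 133+11 = 144
i=5,p=7: total = 144+12 = 156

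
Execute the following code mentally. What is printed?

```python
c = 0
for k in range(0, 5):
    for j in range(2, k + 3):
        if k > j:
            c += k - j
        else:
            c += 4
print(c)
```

52

k=0,j=2: not 0>2, c = 0+4 = 4
k=1,j=2: not 1>2, c = 4+4 = 8
k=1,j=3: not 1>3, c = 8+4 = 12
k=2,j=2: not 2>2, c = 12+4 = 16
k=2,j=3: not 2>3, c = 16+4 = 20
k=2,j=4: not 2>4, c = 20+4 = 24
k=3,j=2: 3>2, c = 24+1 = 25
k=3,j=3: not 3>3, c = 25+4 = 29
k=3,j=4: not 3>4, c = 29+4 = 33
k=3,j=5: not 3>5, c = 33+4 = 37
k=4,j=2: 4>2, c = 37+2 = 39
k=4,j=3: 4>3, c = 39+1 = 40
k=4,j=4: not 4>4, c = 40+4 = 44
k=4,j=5: not 4>5, c = 44+4 = 48
k=4,j=6: not 4>6, c = 48+4 = 52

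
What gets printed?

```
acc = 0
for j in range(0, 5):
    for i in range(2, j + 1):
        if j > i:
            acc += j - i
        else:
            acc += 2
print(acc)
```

10

j=2,i=2: not 2>2, acc = 0+2 = 2
j=3,i=2: 3>2, acc = 2+1 = 3
j=3,i=3: not 3>3, acc = 3+2 = 5
j=4,i=2: 4>2, acc = 5+2 = 7
j=4,i=3: 4>3, acc = 7+1 = 8
j=4,i=4: not 4>4, acc = 8+2 = 10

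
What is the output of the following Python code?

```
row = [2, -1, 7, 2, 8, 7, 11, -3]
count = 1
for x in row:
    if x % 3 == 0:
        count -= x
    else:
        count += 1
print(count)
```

11

x=2: not %3==0, count = 1+1 = 2
x=-1: not %3==0, count = 2+1 = 3
x=7: not %3==0, count = 3+1 = 4
x=2: not %3==0, count = 4+1 = 5
x=8: not %3==0, count = 5+1 = 6
x=7: not %3==0, count = 6+1 = 7
x=11: not %3==0, count = 7+1 = 8
x=-3: %3==0, count = 8-(-3) = 11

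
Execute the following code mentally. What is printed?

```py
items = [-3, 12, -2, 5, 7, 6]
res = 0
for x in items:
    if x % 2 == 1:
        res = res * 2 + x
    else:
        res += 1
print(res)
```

x=-3: odd, res = 0*2+(-3) = -3
x=12: not odd, res = (-3)+1 = -2
x=-2: not odd, res = (-2)+1 = -1
x=5: odd, res = (-1)*2+5 = 3
x=7: odd, res = 3*2+7 = 13
x=6: not odd, res = 13+1 = 14

14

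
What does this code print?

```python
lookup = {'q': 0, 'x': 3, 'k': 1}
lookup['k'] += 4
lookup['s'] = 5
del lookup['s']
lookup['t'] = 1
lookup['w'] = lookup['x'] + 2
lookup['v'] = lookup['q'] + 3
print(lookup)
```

{'q': 0, 'x': 3, 'k': 5, 't': 1, 'w': 5, 'v': 3}

lookup['k'] = 1+4 = 5 → {'q': 0, 'x': 3, 'k': 5}
lookup['s'] = 5 → {'q': 0, 'x': 3, 'k': 5, 's': 5}
del 's' → {'q': 0, 'x': 3, 'k': 5}
lookup['t'] = 1 → {'q': 0, 'x': 3, 'k': 5, 't': 1}
lookup['w'] = lookup['x']+2 = 5 → {'q': 0, 'x': 3, 'k': 5, 't': 1, 'w': 5}
lookup['v'] = lookup['q']+3 = 3 → {'q': 0, 'x': 3, 'k': 5, 't': 1, 'w': 5, 'v': 3}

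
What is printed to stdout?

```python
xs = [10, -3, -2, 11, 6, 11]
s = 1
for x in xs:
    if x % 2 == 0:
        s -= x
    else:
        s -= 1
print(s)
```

-16

x=10: even, s = 1-10 = -9
x=-3: not even, s = (-9)-1 = -10
x=-2: even, s = (-10)-(-2) = -8
x=11: not even, s = (-8)-1 = -9
x=6: even, s = (-9)-6 = -15
x=11: not even, s = (-15)-1 = -16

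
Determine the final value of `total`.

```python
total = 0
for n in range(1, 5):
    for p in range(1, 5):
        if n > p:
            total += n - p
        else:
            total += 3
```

n=1,p=1: not 1>1, total = 0+3 = 3
n=1,p=2: not 1>2, total = 3+3 = 6
n=1,p=3: not 1>3, total = 6+3 = 9
n=1,p=4: not 1>4, total = 9+3 = 12
n=2,p=1: 2>1, total = 12+1 = 13
n=2,p=2: not 2>2, total = 13+3 = 16
n=2,p=3: not 2>3, total = 16+3 = 19
n=2,p=4: not 2>4, total = 19+3 = 22
n=3,p=1: 3>1, total = 22+2 = 24
n=3,p=2: 3>2, total = 24+1 = 25
n=3,p=3: not 3>3, total = 25+3 = 28
n=3,p=4: not 3>4, total = 28+3 = 31
n=4,p=1: 4>1, total = 31+3 = 34
n=4,p=2: 4>2, total = 34+2 = 36
n=4,p=3: 4>3, total = 36+1 = 37
n=4,p=4: not 4>4, total = 37+3 = 40

40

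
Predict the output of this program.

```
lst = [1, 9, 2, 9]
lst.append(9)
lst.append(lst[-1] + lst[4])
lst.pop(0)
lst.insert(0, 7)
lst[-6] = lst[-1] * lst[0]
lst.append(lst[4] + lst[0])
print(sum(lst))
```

append 9 → [1, 9, 2, 9, 9]
append lst[-1]+lst[4] = 9+9 = 18 → [1, 9, 2, 9, 9, 18]
pop(0) removes 1 → [9, 2, 9, 9, 18]
insert 7 at 0 → [7, 9, 2, 9, 9, 18]
lst[-6] = lst[-1]*lst[0] = 18*7 = 126 → [126, 9, 2, 9, 9, 18]
append lst[4]+lst[0] = 9+126 = 135 → [126, 9, 2, 9, 9, 18, 135]
sum = 308

308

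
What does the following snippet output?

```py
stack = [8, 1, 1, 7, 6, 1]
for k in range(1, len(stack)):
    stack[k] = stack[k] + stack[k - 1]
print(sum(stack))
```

k=1: stack[1] = 1+8 = 9 → [8, 9, 1, 7, 6, 1]
k=2: stack[2] = 1+9 = 10 → [8, 9, 10, 7, 6, 1]
k=3: stack[3] = 7+10 = 17 → [8, 9, 10, 17, 6, 1]
k=4: stack[4] = 6+17 = 23 → [8, 9, 10, 17, 23, 1]
k=5: stack[5] = 1+23 = 24 → [8, 9, 10, 17, 23, 24]
sum = 91

91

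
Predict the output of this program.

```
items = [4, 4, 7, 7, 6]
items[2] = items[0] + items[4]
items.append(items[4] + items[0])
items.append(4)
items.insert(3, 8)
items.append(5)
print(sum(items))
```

58

items[2] = items[0]+items[4] = 4+6 = 10 → [4, 4, 10, 7, 6]
append items[4]+items[0] = 6+4 = 10 → [4, 4, 10, 7, 6, 10]
append 4 → [4, 4, 10, 7, 6, 10, 4]
insert 8 at 3 → [4, 4, 10, 8, 7, 6, 10, 4]
append 5 → [4, 4, 10, 8, 7, 6, 10, 4, 5]
sum = 58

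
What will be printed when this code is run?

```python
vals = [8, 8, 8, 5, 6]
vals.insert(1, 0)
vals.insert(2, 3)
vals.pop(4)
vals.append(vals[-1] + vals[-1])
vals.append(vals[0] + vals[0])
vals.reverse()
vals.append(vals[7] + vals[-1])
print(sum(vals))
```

insert 0 at 1 → [8, 0, 8, 8, 5, 6]
insert 3 at 2 → [8, 0, 3, 8, 8, 5, 6]
pop(4) removes 8 → [8, 0, 3, 8, 5, 6]
append vals[-1]+vals[-1] = 6+6 = 12 → [8, 0, 3, 8, 5, 6, 12]
append vals[0]+vals[0] = 8+8 = 16 → [8, 0, 3, 8, 5, 6, 12, 16]
reverse → [16, 12, 6, 5, 8, 3, 0, 8]
append vals[7]+vals[-1] = 8+8 = 16 → [16, 12, 6, 5, 8, 3, 0, 8, 16]
sum = 74

74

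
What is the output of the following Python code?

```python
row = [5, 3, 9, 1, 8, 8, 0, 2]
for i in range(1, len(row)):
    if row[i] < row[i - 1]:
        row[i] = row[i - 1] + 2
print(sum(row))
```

i=1: 3<5, row[1] = 5+2 = 7 → [5, 7, 9, 1, 8, 8, 0, 2]
i=2: 9>=7, unchanged → [5, 7, 9, 1, 8, 8, 0, 2]
i=3: 1<9, row[3] = 9+2 = 11 → [5, 7, 9, 11, 8, 8, 0, 2]
i=4: 8<11, row[4] = 11+2 = 13 → [5, 7, 9, 11, 13, 8, 0, 2]
i=5: 8<13, row[5] = 13+2 = 15 → [5, 7, 9, 11, 13, 15, 0, 2]
i=6: 0<15, row[6] = 15+2 = 17 → [5, 7, 9, 11, 13, 15, 17, 2]
i=7: 2<17, row[7] = 17+2 = 19 → [5, 7, 9, 11, 13, 15, 17, 19]
sum = 96

96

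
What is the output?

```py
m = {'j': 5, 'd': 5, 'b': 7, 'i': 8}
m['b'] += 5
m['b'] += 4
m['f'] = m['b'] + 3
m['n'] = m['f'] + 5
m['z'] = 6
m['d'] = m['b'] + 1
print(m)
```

m['b'] = 7+5 = 12 → {'j': 5, 'd': 5, 'b': 12, 'i': 8}
m['b'] = 12+4 = 16 → {'j': 5, 'd': 5, 'b': 16, 'i': 8}
m['f'] = m['b']+3 = 19 → {'j': 5, 'd': 5, 'b': 16, 'i': 8, 'f': 19}
m['n'] = m['f']+5 = 24 → {'j': 5, 'd': 5, 'b': 16, 'i': 8, 'f': 19, 'n': 24}
m['z'] = 6 → {'j': 5, 'd': 5, 'b': 16, 'i': 8, 'f': 19, 'n': 24, 'z': 6}
m['d'] = m['b']+1 = 17 → {'j': 5, 'd': 17, 'b': 16, 'i': 8, 'f': 19, 'n': 24, 'z': 6}

{'j': 5, 'd': 17, 'b': 16, 'i': 8, 'f': 19, 'n': 24, 'z': 6}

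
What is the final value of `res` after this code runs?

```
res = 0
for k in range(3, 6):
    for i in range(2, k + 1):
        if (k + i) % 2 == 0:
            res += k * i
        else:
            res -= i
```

62

k=3,i=2: odd sum, res = 0-2 = -2
k=3,i=3: even sum, res = (-2)+9 = 7
k=4,i=2: even sum, res = 7+8 = 15
k=4,i=3: odd sum, res = 15-3 = 12
k=4,i=4: even sum, res = 12+16 = 28
k=5,i=2: odd sum, res = 28-2 = 26
k=5,i=3: even sum, res = 26+15 = 41
k=5,i=4: odd sum, res = 41-4 = 37
k=5,i=5: even sum, res = 37+25 = 62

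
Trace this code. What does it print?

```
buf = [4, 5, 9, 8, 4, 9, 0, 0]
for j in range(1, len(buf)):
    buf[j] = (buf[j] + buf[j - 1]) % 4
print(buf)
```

[4, 1, 2, 2, 2, 3, 3, 3]

j=1: buf[1] = (5+4)%4 = 1 → [4, 1, 9, 8, 4, 9, 0, 0]
j=2: buf[2] = (9+1)%4 = 2 → [4, 1, 2, 8, 4, 9, 0, 0]
j=3: buf[3] = (8+2)%4 = 2 → [4, 1, 2, 2, 4, 9, 0, 0]
j=4: buf[4] = (4+2)%4 = 2 → [4, 1, 2, 2, 2, 9, 0, 0]
j=5: buf[5] = (9+2)%4 = 3 → [4, 1, 2, 2, 2, 3, 0, 0]
j=6: buf[6] = (0+3)%4 = 3 → [4, 1, 2, 2, 2, 3, 3, 0]
j=7: buf[7] = (0+3)%4 = 3 → [4, 1, 2, 2, 2, 3, 3, 3]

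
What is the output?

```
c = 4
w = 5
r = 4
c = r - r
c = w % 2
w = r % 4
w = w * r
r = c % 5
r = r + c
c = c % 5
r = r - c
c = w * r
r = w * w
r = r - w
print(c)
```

c = 4-4 = 0
c = 5%2 = 1
w = 4%4 = 0
w = 0*4 = 0
r = 1%5 = 1
r = 1+1 = 2
c = 1%5 = 1
r = 2-1 = 1
c = 0*1 = 0
r = 0*0 = 0
r = 0-0 = 0

0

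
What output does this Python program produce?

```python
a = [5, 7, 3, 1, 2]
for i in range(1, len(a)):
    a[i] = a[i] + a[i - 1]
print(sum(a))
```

66

i=1: a[1] = 7+5 = 12 → [5, 12, 3, 1, 2]
i=2: a[2] = 3+12 = 15 → [5, 12, 15, 1, 2]
i=3: a[3] = 1+15 = 16 → [5, 12, 15, 16, 2]
i=4: a[4] = 2+16 = 18 → [5, 12, 15, 16, 18]
sum = 66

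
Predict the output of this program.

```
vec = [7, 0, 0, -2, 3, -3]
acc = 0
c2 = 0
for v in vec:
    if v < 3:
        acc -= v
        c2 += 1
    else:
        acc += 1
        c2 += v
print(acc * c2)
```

v=7: not <3, acc = 0+1 = 1; c2=7
v=0: <3, acc = 1-0 = 1; c2=8
v=0: <3, acc = 1-0 = 1; c2=9
v=-2: <3, acc = 1-(-2) = 3; c2=10
v=3: not <3, acc = 3+1 = 4; c2=13
v=-3: <3, acc = 4-(-3) = 7; c2=14
acc*c2 = 7*14 = 98

98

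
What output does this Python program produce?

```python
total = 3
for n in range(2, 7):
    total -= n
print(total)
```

n=2: total = 3-2 = 1
n=3: total = 1-3 = -2
n=4: total = (-2)-4 = -6
n=5: total = (-6)-5 = -11
n=6: total = (-11)-6 = -17

-17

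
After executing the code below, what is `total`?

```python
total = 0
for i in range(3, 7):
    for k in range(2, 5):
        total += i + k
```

90

i=3,k=2: total = 0+5 = 5
i=3,k=3: total = 5+6 = 11
i=3,k=4: total = 11+7 = 18
i=4,k=2: total = 18+6 = 24
i=4,k=3: total = 24+7 = 31
i=4,k=4: total = 31+8 = 39
i=5,k=2: total = 39+7 = 46
i=5,k=3: total = 46+8 = 54
i=5,k=4: total = 54+9 = 63
i=6,k=2: total = 63+8 = 71
i=6,k=3: total = 71+9 = 80
i=6,k=4: total = 80+10 = 90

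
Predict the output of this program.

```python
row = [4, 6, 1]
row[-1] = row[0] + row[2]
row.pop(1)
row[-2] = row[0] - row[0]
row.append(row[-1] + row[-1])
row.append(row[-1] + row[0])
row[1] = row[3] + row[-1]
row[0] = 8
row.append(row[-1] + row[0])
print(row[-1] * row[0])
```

144

row[-1] = row[0]+row[2] = 4+1 = 5 → [4, 6, 5]
pop(1) removes 6 → [4, 5]
row[-2] = row[0]-row[0] = 4-4 = 0 → [0, 5]
append row[-1]+row[-1] = 5+5 = 10 → [0, 5, 10]
append row[-1]+row[0] = 10+0 = 10 → [0, 5, 10, 10]
row[1] = row[3]+row[-1] = 10+10 = 20 → [0, 20, 10, 10]
row[0] = 8 → [8, 20, 10, 10]
append row[-1]+row[0] = 10+8 = 18 → [8, 20, 10, 10, 18]
row[-1]*row[0] = 18*8 = 144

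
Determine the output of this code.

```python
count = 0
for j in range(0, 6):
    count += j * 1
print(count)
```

j=0: count = 0+0*1 = 0
j=1: count = 0+1*1 = 1
j=2: count = 1+2*1 = 3
j=3: count = 3+3*1 = 6
j=4: count = 6+4*1 = 10
j=5: count = 10+5*1 = 15

15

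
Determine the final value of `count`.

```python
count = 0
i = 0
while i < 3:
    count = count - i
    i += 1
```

i=0: count = 0-0 = 0
i=1: count = 0-1 = -1
i=2: count = (-1)-2 = -3

-3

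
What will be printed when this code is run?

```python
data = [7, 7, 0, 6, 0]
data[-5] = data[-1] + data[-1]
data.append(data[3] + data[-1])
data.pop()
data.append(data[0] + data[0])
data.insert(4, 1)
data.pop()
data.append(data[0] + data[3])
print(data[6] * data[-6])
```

data[-5] = data[-1]+data[-1] = 0+0 = 0 → [0, 7, 0, 6, 0]
append data[3]+data[-1] = 6+0 = 6 → [0, 7, 0, 6, 0, 6]
pop() removes 6 → [0, 7, 0, 6, 0]
append data[0]+data[0] = 0+0 = 0 → [0, 7, 0, 6, 0, 0]
insert 1 at 4 → [0, 7, 0, 6, 1, 0, 0]
pop() removes 0 → [0, 7, 0, 6, 1, 0]
append data[0]+data[3] = 0+6 = 6 → [0, 7, 0, 6, 1, 0, 6]
data[6]*data[-6] = 6*7 = 42

42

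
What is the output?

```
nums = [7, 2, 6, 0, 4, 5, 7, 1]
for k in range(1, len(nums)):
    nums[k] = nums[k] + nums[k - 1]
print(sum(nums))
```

k=1: nums[1] = 2+7 = 9 → [7, 9, 6, 0, 4, 5, 7, 1]
k=2: nums[2] = 6+9 = 15 → [7, 9, 15, 0, 4, 5, 7, 1]
k=3: nums[3] = 0+15 = 15 → [7, 9, 15, 15, 4, 5, 7, 1]
k=4: nums[4] = 4+15 = 19 → [7, 9, 15, 15, 19, 5, 7, 1]
k=5: nums[5] = 5+19 = 24 → [7, 9, 15, 15, 19, 24, 7, 1]
k=6: nums[6] = 7+24 = 31 → [7, 9, 15, 15, 19, 24, 31, 1]
k=7: nums[7] = 1+31 = 32 → [7, 9, 15, 15, 19, 24, 31, 32]
sum = 152

152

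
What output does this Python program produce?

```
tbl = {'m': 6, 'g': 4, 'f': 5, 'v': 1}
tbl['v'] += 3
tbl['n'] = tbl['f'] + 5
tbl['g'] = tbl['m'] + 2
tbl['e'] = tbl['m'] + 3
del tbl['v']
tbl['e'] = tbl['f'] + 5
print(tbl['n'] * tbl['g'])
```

tbl['v'] = 1+3 = 4 → {'m': 6, 'g': 4, 'f': 5, 'v': 4}
tbl['n'] = tbl['f']+5 = 10 → {'m': 6, 'g': 4, 'f': 5, 'v': 4, 'n': 10}
tbl['g'] = tbl['m']+2 = 8 → {'m': 6, 'g': 8, 'f': 5, 'v': 4, 'n': 10}
tbl['e'] = tbl['m']+3 = 9 → {'m': 6, 'g': 8, 'f': 5, 'v': 4, 'n': 10, 'e': 9}
del 'v' → {'m': 6, 'g': 8, 'f': 5, 'n': 10, 'e': 9}
tbl['e'] = tbl['f']+5 = 10 → {'m': 6, 'g': 8, 'f': 5, 'n': 10, 'e': 10}
tbl['n']*tbl['g'] = 10*8 = 80

80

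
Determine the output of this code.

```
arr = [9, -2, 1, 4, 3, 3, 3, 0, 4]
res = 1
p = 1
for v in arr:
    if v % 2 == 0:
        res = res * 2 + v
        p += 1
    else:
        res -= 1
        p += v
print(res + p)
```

v=9: not even, res = 1-1 = 0; p=10
v=-2: even, res = 0*2+(-2) = -2; p=11
v=1: not even, res = (-2)-1 = -3; p=12
v=4: even, res = (-3)*2+4 = -2; p=13
v=3: not even, res = (-2)-1 = -3; p=16
v=3: not even, res = (-3)-1 = -4; p=19
v=3: not even, res = (-4)-1 = -5; p=22
v=0: even, res = (-5)*2+0 = -10; p=23
v=4: even, res = (-10)*2+4 = -16; p=24
res+p = (-16)+24 = 8

8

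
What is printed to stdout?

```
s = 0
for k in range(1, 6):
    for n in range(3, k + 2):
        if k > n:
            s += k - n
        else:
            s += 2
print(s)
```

18

k=2,n=3: not 2>3, s = 0+2 = 2
k=3,n=3: not 3>3, s = 2+2 = 4
k=3,n=4: not 3>4, s = 4+2 = 6
k=4,n=3: 4>3, s = 6+1 = 7
k=4,n=4: not 4>4, s = 7+2 = 9
k=4,n=5: not 4>5, s = 9+2 = 11
k=5,n=3: 5>3, s = 11+2 = 13
k=5,n=4: 5>4, s = 13+1 = 14
k=5,n=5: not 5>5, s = 14+2 = 16
k=5,n=6: not 5>6, s = 16+2 = 18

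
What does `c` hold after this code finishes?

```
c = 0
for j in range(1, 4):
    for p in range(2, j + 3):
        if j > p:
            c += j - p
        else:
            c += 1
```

9

j=1,p=2: not 1>2, c = 0+1 = 1
j=1,p=3: not 1>3, c = 1+1 = 2
j=2,p=2: not 2>2, c = 2+1 = 3
j=2,p=3: not 2>3, c = 3+1 = 4
j=2,p=4: not 2>4, c = 4+1 = 5
j=3,p=2: 3>2, c = 5+1 = 6
j=3,p=3: not 3>3, c = 6+1 = 7
j=3,p=4: not 3>4, c = 7+1 = 8
j=3,p=5: not 3>5, c = 8+1 = 9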